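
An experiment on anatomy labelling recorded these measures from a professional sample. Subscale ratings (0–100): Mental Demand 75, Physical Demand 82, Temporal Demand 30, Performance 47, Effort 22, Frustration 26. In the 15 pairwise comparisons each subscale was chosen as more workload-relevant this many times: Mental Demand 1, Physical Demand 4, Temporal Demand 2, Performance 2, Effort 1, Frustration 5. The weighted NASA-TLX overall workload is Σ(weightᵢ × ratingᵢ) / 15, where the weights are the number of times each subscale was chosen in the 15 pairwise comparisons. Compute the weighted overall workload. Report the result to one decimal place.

The tallies are the weights (they sum to 15).
Weighted sum = 1·75 + 4·82 + 2·30 + 2·47 + 1·22 + 5·26
            = 75 + 328 + 60 + 94 + 22 + 130 = 709.
Overall workload = 709 / 15 = 47.2667 ≈ 47.3.

47.3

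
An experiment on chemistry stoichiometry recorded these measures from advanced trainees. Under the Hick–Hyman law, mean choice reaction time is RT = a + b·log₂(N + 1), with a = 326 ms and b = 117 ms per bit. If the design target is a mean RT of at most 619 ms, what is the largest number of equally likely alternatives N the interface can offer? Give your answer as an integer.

Set 326 + 117·log₂(N + 1) ≤ 619.
log₂(N + 1) ≤ (619 − 326) / 117 = 2.5043.
N + 1 ≤ 2^2.5043 = 5.6737.
N ≤ 4.6737, so the largest integer N is 4.

4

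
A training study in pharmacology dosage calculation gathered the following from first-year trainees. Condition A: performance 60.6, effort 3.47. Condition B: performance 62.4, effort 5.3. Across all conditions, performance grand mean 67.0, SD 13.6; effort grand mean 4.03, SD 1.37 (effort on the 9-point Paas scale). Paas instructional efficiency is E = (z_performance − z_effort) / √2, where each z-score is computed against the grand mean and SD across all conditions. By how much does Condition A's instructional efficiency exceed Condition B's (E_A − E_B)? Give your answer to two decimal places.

0.85

Condition A: z_P = (60.6 − 67.0)/13.6 = -0.4706; z_E = (3.47 − 4.03)/1.37 = -0.4088; E_A = (-0.4706 − (-0.4088))/√2 = -0.0437.
Condition B: z_P = (62.4 − 67.0)/13.6 = -0.3382; z_E = (5.3 − 4.03)/1.37 = 0.9270; E_B = (-0.3382 − 0.9270)/√2 = -0.8946.
E_A − E_B = -0.0437 − (-0.8946) = 0.8509 ≈ 0.85.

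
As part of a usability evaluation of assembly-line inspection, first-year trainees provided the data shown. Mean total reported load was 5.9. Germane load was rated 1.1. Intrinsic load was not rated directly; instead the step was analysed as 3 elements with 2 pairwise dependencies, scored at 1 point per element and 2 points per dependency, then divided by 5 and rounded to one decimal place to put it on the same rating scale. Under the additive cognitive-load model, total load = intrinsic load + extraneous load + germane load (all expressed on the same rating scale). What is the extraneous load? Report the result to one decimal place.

Intrinsic (element-interactivity): (3 × 1 + 2 × 2) / 5 = 7 / 5 = 1.4000 → 1.4.
extraneous load = total − intrinsic − germane
             = 5.9 − 1.4 − 1.1 = 3.4.

3.4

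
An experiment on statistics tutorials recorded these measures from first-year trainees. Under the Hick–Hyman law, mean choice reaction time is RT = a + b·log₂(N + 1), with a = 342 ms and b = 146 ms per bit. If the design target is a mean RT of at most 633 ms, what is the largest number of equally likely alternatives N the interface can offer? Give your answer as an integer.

2

Set 342 + 146·log₂(N + 1) ≤ 633.
log₂(N + 1) ≤ (633 − 342) / 146 = 1.9932.
N + 1 ≤ 2^1.9932 = 3.9812.
N ≤ 2.9812, so the largest integer N is 2.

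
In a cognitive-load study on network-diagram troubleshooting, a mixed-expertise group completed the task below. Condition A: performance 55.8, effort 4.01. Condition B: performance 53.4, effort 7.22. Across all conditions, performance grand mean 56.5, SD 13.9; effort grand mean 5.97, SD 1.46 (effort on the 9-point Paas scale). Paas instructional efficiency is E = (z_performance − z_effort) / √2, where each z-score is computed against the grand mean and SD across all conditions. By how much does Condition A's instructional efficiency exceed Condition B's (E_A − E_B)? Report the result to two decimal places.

1.68

Condition A: z_P = (55.8 − 56.5)/13.9 = -0.0504; z_E = (4.01 − 5.97)/1.46 = -1.3425; E_A = (-0.0504 − (-1.3425))/√2 = 0.9137.
Condition B: z_P = (53.4 − 56.5)/13.9 = -0.2230; z_E = (7.22 − 5.97)/1.46 = 0.8562; E_B = (-0.2230 − 0.8562)/√2 = -0.7631.
E_A − E_B = 0.9137 − (-0.7631) = 1.6768 ≈ 1.68.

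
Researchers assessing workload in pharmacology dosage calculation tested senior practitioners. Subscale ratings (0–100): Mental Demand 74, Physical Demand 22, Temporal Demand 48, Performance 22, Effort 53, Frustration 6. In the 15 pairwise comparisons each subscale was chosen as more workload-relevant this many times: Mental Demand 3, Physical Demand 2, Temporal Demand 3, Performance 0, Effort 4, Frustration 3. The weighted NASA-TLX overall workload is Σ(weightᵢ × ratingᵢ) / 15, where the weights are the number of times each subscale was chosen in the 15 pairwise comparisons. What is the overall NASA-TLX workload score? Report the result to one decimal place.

The tallies are the weights (they sum to 15).
Weighted sum = 3·74 + 2·22 + 3·48 + 0·22 + 4·53 + 3·6
            = 222 + 44 + 144 + 0 + 212 + 18 = 640.
Overall workload = 640 / 15 = 42.6667 ≈ 42.7.

42.7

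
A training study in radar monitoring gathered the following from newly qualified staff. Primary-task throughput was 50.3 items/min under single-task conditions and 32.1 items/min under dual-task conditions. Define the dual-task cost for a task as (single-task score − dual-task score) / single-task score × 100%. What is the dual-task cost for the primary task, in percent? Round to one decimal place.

36.2

Cost = (50.3 − 32.1) / 50.3 × 100%
     = 18.2000 / 50.3 × 100% = 36.1829%.
≈ 36.2%.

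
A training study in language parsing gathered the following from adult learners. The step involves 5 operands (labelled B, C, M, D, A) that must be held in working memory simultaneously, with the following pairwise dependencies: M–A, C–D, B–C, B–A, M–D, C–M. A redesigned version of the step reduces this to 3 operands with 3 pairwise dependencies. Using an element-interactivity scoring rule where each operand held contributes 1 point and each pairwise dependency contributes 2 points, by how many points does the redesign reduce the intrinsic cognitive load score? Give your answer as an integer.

Original: 5 × 1 + 6 × 2 = 5 + 12 = 17.
Redesigned: 3 × 1 + 3 × 2 = 3 + 6 = 9.
Reduction = 17 − 9 = 8.

8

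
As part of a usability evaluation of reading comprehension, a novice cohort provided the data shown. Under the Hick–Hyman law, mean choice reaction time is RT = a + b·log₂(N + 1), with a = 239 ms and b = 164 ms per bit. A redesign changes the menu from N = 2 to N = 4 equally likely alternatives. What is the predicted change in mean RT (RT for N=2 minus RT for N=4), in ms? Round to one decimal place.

RT(2) = 239 + 164·log₂(3) = 239 + 164·1.5850 = 498.9400 ms.
RT(4) = 239 + 164·log₂(5) = 239 + 164·2.3219 = 619.7916 ms.
Difference = 498.9400 − 619.7916 = -120.8516 ≈ -120.9 ms.

-120.9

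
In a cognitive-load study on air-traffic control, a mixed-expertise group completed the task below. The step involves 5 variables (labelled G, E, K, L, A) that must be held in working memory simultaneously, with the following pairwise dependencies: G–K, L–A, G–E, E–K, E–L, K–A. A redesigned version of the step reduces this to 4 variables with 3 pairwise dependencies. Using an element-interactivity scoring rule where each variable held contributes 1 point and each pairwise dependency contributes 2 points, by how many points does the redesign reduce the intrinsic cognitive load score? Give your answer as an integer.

7

Original: 5 × 1 + 6 × 2 = 5 + 12 = 17.
Redesigned: 4 × 1 + 3 × 2 = 4 + 6 = 10.
Reduction = 17 − 10 = 7.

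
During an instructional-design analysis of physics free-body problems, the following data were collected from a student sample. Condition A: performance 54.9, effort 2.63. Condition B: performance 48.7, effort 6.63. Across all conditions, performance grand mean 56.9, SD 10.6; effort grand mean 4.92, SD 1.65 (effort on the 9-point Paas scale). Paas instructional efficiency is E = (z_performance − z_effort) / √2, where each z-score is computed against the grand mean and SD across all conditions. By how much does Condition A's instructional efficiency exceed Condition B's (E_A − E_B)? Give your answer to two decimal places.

Condition A: z_P = (54.9 − 56.9)/10.6 = -0.1887; z_E = (2.63 − 4.92)/1.65 = -1.3879; E_A = (-0.1887 − (-1.3879))/√2 = 0.8480.
Condition B: z_P = (48.7 − 56.9)/10.6 = -0.7736; z_E = (6.63 − 4.92)/1.65 = 1.0364; E_B = (-0.7736 − 1.0364)/√2 = -1.2799.
E_A − E_B = 0.8480 − (-1.2799) = 2.1279 ≈ 2.13.

2.13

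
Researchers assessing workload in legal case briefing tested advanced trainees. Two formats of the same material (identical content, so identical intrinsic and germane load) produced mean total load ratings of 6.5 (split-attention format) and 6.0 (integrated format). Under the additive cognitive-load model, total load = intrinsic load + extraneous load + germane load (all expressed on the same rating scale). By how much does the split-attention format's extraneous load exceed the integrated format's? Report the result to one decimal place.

Intrinsic and germane load are equal across formats, so the difference in total load equals the difference in extraneous load.
Extraneous-load difference = 6.5 − 6.0 = 0.5.

0.5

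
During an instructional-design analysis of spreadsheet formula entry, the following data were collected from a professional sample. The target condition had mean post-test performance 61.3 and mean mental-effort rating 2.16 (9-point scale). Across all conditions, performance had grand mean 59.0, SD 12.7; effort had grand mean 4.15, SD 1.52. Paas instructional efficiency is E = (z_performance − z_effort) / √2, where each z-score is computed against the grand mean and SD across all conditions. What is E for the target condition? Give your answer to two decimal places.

1.05

z_performance = (61.3 − 59.0) / 12.7 = 2.3000 / 12.7 = 0.1811.
z_effort = (2.16 − 4.15) / 1.52 = -1.9900 / 1.52 = -1.3092.
z_P − z_E = 0.1811 − (-1.3092) = 1.4903.
E = 1.4903 / √2 = 1.4903 / 1.41421 = 1.0538 ≈ 1.05.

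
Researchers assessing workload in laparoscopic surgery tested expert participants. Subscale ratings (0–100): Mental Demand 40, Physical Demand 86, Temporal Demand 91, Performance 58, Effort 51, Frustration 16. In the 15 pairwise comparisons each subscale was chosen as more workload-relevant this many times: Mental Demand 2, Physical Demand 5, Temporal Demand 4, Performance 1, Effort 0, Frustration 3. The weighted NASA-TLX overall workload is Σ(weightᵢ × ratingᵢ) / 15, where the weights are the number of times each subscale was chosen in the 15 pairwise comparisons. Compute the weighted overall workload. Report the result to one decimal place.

65.3

The tallies are the weights (they sum to 15).
Weighted sum = 2·40 + 5·86 + 4·91 + 1·58 + 0·51 + 3·16
            = 80 + 430 + 364 + 58 + 0 + 48 = 980.
Overall workload = 980 / 15 = 65.3333 ≈ 65.3.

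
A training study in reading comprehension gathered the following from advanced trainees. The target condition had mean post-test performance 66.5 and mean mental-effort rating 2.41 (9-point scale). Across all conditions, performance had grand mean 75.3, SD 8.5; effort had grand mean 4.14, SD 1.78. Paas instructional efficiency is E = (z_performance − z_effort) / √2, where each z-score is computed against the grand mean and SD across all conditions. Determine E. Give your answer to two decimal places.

-0.04

z_performance = (66.5 − 75.3) / 8.5 = -8.8000 / 8.5 = -1.0353.
z_effort = (2.41 − 4.14) / 1.78 = -1.7300 / 1.78 = -0.9719.
z_P − z_E = -1.0353 − (-0.9719) = -0.0634.
E = -0.0634 / √2 = -0.0634 / 1.41421 = -0.0448 ≈ -0.04.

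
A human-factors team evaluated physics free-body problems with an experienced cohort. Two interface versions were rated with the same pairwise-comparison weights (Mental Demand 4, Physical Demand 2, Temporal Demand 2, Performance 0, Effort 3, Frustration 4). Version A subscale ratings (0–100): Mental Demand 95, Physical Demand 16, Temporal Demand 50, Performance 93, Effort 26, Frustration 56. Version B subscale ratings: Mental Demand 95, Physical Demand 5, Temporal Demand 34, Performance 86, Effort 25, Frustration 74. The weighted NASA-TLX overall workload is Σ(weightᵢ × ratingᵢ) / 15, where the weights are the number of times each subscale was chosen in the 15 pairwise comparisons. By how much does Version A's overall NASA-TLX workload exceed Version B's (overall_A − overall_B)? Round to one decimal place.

Version A weighted sum = 4·95 + 2·16 + 2·50 + 0·93 + 3·26 + 4·56 = 380 + 32 + 100 + 0 + 78 + 224 = 814; overall_A = 814/15 = 54.2667.
Version B weighted sum = 4·95 + 2·5 + 2·34 + 0·86 + 3·25 + 4·74 = 380 + 10 + 68 + 0 + 75 + 296 = 829; overall_B = 829/15 = 55.2667.
Difference = 54.2667 − 55.2667 = -1.0000 ≈ -1.0.

-1.0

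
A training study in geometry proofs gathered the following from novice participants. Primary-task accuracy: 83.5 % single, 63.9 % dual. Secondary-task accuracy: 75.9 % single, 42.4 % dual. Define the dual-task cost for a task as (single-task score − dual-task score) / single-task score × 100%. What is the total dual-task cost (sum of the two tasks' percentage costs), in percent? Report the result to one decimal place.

67.6

Primary cost = (83.5 − 63.9) / 83.5 × 100% = 23.4731%.
Secondary cost = (75.9 − 42.4) / 75.9 × 100% = 44.1370%.
Total = 23.4731% + 44.1370% = 67.6101% ≈ 67.6%.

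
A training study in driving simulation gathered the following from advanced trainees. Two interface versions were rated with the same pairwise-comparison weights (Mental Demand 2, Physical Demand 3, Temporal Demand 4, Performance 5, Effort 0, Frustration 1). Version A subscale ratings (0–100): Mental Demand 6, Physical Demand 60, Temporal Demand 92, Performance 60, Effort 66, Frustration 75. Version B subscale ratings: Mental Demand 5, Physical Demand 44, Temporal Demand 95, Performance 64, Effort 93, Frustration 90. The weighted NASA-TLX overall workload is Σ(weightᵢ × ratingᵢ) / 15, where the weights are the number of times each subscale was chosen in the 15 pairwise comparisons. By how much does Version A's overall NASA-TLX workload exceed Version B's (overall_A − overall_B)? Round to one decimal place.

0.2

Version A weighted sum = 2·6 + 3·60 + 4·92 + 5·60 + 0·66 + 1·75 = 12 + 180 + 368 + 300 + 0 + 75 = 935; overall_A = 935/15 = 62.3333.
Version B weighted sum = 2·5 + 3·44 + 4·95 + 5·64 + 0·93 + 1·90 = 10 + 132 + 380 + 320 + 0 + 90 = 932; overall_B = 932/15 = 62.1333.
Difference = 62.3333 − 62.1333 = 0.2000 ≈ 0.2.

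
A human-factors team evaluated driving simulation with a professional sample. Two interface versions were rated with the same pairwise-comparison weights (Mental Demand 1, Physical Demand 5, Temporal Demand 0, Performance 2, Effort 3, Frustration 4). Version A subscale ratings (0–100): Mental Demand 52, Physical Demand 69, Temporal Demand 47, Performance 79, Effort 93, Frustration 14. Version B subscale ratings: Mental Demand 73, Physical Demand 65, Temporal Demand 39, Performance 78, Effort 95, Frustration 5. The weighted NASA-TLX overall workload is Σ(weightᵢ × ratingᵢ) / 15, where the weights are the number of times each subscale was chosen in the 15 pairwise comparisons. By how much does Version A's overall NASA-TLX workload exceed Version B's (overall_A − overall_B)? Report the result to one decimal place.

2.1

Version A weighted sum = 1·52 + 5·69 + 0·47 + 2·79 + 3·93 + 4·14 = 52 + 345 + 0 + 158 + 279 + 56 = 890; overall_A = 890/15 = 59.3333.
Version B weighted sum = 1·73 + 5·65 + 0·39 + 2·78 + 3·95 + 4·5 = 73 + 325 + 0 + 156 + 285 + 20 = 859; overall_B = 859/15 = 57.2667.
Difference = 59.3333 − 57.2667 = 2.0666 ≈ 2.1.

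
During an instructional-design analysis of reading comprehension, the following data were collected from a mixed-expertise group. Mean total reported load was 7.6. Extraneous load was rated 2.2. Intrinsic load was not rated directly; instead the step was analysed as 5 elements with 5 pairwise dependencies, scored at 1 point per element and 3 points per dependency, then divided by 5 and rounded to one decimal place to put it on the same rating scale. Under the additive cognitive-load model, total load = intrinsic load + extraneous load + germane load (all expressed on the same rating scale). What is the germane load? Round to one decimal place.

1.4

Intrinsic (element-interactivity): (5 × 1 + 5 × 3) / 5 = 20 / 5 = 4.0000 → 4.0.
germane load = total − intrinsic − extraneous
             = 7.6 − 4.0 − 2.2 = 1.4.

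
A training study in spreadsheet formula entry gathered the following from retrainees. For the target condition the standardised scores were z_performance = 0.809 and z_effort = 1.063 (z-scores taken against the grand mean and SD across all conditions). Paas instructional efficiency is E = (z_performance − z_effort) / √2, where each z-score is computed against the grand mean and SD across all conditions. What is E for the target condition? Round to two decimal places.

z_P − z_E = 0.809 − 1.063 = -0.2540.
E = -0.2540 / √2 = -0.2540 / 1.41421 = -0.1796 ≈ -0.18.

-0.18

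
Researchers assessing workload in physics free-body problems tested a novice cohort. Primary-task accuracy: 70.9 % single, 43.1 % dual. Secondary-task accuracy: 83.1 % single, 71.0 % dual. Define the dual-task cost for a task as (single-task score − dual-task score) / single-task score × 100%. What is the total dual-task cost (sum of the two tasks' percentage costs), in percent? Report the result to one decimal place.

Primary cost = (70.9 − 43.1) / 70.9 × 100% = 39.2102%.
Secondary cost = (83.1 − 71.0) / 83.1 × 100% = 14.5608%.
Total = 39.2102% + 14.5608% = 53.7710% ≈ 53.8%.

53.8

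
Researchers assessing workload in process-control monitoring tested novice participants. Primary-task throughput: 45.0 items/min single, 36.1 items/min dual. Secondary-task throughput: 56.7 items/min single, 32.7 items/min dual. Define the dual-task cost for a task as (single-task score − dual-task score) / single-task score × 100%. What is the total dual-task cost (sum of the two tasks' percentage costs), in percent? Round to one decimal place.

Primary cost = (45.0 − 36.1) / 45.0 × 100% = 19.7778%.
Secondary cost = (56.7 − 32.7) / 56.7 × 100% = 42.3280%.
Total = 19.7778% + 42.3280% = 62.1058% ≈ 62.1%.

62.1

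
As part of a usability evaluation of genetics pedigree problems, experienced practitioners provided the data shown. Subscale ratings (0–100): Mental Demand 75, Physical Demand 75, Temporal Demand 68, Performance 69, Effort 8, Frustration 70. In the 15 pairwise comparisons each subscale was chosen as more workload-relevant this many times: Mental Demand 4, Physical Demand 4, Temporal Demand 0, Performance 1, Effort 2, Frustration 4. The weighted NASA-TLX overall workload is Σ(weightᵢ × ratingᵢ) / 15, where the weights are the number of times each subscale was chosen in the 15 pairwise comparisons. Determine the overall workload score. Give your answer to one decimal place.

The tallies are the weights (they sum to 15).
Weighted sum = 4·75 + 4·75 + 0·68 + 1·69 + 2·8 + 4·70
            = 300 + 300 + 0 + 69 + 16 + 280 = 965.
Overall workload = 965 / 15 = 64.3333 ≈ 64.3.

64.3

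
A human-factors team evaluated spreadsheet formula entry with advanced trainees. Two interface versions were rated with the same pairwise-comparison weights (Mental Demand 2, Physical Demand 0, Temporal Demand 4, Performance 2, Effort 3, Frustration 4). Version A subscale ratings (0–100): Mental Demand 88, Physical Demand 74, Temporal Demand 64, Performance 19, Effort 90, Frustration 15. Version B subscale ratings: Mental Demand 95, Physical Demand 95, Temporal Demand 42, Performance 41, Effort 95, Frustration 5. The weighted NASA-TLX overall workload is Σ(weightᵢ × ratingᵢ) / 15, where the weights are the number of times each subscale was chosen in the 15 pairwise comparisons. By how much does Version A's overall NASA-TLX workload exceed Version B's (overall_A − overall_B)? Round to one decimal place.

Version A weighted sum = 2·88 + 0·74 + 4·64 + 2·19 + 3·90 + 4·15 = 176 + 0 + 256 + 38 + 270 + 60 = 800; overall_A = 800/15 = 53.3333.
Version B weighted sum = 2·95 + 0·95 + 4·42 + 2·41 + 3·95 + 4·5 = 190 + 0 + 168 + 82 + 285 + 20 = 745; overall_B = 745/15 = 49.6667.
Difference = 53.3333 − 49.6667 = 3.6666 ≈ 3.7.

3.7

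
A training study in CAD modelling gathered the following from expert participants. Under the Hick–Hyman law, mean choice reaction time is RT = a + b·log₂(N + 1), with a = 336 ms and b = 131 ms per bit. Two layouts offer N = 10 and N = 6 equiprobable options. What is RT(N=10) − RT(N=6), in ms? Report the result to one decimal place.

85.4

RT(10) = 336 + 131·log₂(11) = 336 + 131·3.4594 = 789.1814 ms.
RT(6) = 336 + 131·log₂(7) = 336 + 131·2.8074 = 703.7694 ms.
Difference = 789.1814 − 703.7694 = 85.4120 ≈ 85.4 ms.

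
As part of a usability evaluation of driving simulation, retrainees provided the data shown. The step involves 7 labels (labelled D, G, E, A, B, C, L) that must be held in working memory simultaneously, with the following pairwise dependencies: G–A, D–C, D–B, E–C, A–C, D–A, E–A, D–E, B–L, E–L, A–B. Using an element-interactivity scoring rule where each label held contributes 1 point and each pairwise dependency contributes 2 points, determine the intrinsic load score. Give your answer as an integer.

29

Count of labels held simultaneously: 7.
Count of pairwise dependencies listed: 11.
Element contribution: 7 × 1 = 7.
Interaction contribution: 11 × 2 = 22.
Intrinsic load = 7 + 22 = 29.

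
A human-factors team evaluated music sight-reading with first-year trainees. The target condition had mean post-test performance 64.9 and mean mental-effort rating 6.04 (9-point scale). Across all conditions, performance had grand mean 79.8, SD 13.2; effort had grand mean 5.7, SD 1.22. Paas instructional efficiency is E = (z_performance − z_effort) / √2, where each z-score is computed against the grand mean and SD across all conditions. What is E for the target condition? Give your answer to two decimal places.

z_performance = (64.9 − 79.8) / 13.2 = -14.9000 / 13.2 = -1.1288.
z_effort = (6.04 − 5.7) / 1.22 = 0.3400 / 1.22 = 0.2787.
z_P − z_E = -1.1288 − 0.2787 = -1.4075.
E = -1.4075 / √2 = -1.4075 / 1.41421 = -0.9953 ≈ -1.00.

-1.00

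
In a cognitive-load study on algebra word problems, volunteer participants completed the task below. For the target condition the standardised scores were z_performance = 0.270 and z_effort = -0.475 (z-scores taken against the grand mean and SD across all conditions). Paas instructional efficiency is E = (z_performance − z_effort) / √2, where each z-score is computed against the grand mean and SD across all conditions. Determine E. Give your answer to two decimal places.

z_P − z_E = 0.270 − (-0.475) = 0.7450.
E = 0.7450 / √2 = 0.7450 / 1.41421 = 0.5268 ≈ 0.53.

0.53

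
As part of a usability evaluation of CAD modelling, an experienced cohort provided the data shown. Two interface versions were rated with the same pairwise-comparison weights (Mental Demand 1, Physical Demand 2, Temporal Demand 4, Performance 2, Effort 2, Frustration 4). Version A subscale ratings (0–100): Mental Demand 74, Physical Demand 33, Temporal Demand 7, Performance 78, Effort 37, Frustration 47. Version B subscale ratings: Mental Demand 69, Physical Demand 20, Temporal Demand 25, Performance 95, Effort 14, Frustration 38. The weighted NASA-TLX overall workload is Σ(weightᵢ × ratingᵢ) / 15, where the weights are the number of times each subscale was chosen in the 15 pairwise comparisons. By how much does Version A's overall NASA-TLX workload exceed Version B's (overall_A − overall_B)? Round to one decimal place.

Version A weighted sum = 1·74 + 2·33 + 4·7 + 2·78 + 2·37 + 4·47 = 74 + 66 + 28 + 156 + 74 + 188 = 586; overall_A = 586/15 = 39.0667.
Version B weighted sum = 1·69 + 2·20 + 4·25 + 2·95 + 2·14 + 4·38 = 69 + 40 + 100 + 190 + 28 + 152 = 579; overall_B = 579/15 = 38.6000.
Difference = 39.0667 − 38.6000 = 0.4667 ≈ 0.5.

0.5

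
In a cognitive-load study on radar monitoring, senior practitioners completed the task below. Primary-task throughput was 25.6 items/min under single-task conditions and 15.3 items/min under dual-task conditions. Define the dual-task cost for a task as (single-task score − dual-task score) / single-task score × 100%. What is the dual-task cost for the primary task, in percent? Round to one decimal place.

40.2

Cost = (25.6 − 15.3) / 25.6 × 100%
     = 10.3000 / 25.6 × 100% = 40.2344%.
≈ 40.2%.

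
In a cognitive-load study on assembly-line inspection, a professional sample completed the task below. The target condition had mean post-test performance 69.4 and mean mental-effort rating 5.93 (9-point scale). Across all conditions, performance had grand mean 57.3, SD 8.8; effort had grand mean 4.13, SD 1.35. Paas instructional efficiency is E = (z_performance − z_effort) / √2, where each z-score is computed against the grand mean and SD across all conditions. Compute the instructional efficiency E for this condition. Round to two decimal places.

0.03

z_performance = (69.4 − 57.3) / 8.8 = 12.1000 / 8.8 = 1.3750.
z_effort = (5.93 − 4.13) / 1.35 = 1.8000 / 1.35 = 1.3333.
z_P − z_E = 1.3750 − 1.3333 = 0.0417.
E = 0.0417 / √2 = 0.0417 / 1.41421 = 0.0295 ≈ 0.03.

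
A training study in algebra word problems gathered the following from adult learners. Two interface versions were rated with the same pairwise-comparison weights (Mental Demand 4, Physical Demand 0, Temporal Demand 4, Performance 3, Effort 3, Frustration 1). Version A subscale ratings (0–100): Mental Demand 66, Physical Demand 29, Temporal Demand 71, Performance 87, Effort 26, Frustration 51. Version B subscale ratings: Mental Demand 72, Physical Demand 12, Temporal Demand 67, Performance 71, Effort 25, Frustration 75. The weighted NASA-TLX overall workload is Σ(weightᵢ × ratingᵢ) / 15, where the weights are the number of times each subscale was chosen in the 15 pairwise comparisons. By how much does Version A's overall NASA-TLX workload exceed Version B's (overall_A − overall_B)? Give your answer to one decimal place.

1.3

Version A weighted sum = 4·66 + 0·29 + 4·71 + 3·87 + 3·26 + 1·51 = 264 + 0 + 284 + 261 + 78 + 51 = 938; overall_A = 938/15 = 62.5333.
Version B weighted sum = 4·72 + 0·12 + 4·67 + 3·71 + 3·25 + 1·75 = 288 + 0 + 268 + 213 + 75 + 75 = 919; overall_B = 919/15 = 61.2667.
Difference = 62.5333 − 61.2667 = 1.2666 ≈ 1.3.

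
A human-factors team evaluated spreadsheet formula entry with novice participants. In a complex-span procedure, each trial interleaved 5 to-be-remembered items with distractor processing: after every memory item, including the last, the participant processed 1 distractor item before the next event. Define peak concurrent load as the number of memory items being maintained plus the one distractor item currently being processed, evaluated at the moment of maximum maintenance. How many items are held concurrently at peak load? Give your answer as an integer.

6

Maintenance is greatest during the distractor(s) after memory item 5: all 5 memory items are being held.
One distractor item is concurrently being processed.
Peak concurrent load = 5 + 1 = 6 items.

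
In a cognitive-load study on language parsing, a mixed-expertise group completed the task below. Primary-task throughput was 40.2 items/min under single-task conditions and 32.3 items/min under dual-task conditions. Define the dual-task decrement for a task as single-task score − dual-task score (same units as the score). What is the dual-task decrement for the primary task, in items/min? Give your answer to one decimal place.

Decrement = 40.2 − 32.3 = 7.9000 items/min ≈ 7.9 items/min.

7.9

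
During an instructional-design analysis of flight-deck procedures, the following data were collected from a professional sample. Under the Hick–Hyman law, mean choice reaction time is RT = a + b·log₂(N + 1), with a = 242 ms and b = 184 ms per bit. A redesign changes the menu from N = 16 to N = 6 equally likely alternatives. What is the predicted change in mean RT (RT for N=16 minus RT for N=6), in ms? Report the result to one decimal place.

235.5

RT(16) = 242 + 184·log₂(17) = 242 + 184·4.0875 = 994.1000 ms.
RT(6) = 242 + 184·log₂(7) = 242 + 184·2.8074 = 758.5616 ms.
Difference = 994.1000 − 758.5616 = 235.5384 ≈ 235.5 ms.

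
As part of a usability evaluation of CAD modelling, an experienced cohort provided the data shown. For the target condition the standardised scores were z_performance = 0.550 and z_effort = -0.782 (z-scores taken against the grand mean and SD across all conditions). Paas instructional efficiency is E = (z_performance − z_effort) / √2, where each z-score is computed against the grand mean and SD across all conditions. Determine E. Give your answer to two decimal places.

z_P − z_E = 0.550 − (-0.782) = 1.3320.
E = 1.3320 / √2 = 1.3320 / 1.41421 = 0.9419 ≈ 0.94.

0.94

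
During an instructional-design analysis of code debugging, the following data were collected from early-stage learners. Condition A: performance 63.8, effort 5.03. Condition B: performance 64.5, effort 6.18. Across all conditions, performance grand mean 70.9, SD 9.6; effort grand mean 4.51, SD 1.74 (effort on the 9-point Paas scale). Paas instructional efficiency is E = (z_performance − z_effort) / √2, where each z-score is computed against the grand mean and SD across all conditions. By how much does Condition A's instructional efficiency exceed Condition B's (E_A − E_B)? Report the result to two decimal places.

0.42

Condition A: z_P = (63.8 − 70.9)/9.6 = -0.7396; z_E = (5.03 − 4.51)/1.74 = 0.2989; E_A = (-0.7396 − 0.2989)/√2 = -0.7343.
Condition B: z_P = (64.5 − 70.9)/9.6 = -0.6667; z_E = (6.18 − 4.51)/1.74 = 0.9598; E_B = (-0.6667 − 0.9598)/√2 = -1.1501.
E_A − E_B = -0.7343 − (-1.1501) = 0.4158 ≈ 0.42.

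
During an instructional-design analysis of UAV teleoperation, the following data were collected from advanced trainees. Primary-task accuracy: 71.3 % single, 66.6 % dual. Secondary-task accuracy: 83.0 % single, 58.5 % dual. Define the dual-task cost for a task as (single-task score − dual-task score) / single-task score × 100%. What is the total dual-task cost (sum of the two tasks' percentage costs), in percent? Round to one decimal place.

Primary cost = (71.3 − 66.6) / 71.3 × 100% = 6.5919%.
Secondary cost = (83.0 − 58.5) / 83.0 × 100% = 29.5181%.
Total = 6.5919% + 29.5181% = 36.1100% ≈ 36.1%.

36.1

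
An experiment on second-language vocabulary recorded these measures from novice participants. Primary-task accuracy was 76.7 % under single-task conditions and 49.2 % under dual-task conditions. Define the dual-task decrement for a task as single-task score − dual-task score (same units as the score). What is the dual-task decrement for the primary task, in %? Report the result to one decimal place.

Decrement = 76.7 − 49.2 = 27.5000 % ≈ 27.5 %.

27.5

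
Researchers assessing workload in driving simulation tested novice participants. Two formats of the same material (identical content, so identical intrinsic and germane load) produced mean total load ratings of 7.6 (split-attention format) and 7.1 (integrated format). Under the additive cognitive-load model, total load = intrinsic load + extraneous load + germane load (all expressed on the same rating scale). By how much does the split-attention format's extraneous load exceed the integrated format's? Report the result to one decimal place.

0.5

Intrinsic and germane load are equal across formats, so the difference in total load equals the difference in extraneous load.
Extraneous-load difference = 7.6 − 7.1 = 0.5.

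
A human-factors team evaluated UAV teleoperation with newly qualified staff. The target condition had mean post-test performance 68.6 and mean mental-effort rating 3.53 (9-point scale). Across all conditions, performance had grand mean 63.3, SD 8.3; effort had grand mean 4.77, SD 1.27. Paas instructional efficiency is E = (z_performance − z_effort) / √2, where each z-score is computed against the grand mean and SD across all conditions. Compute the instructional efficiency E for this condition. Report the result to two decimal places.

1.14

z_performance = (68.6 − 63.3) / 8.3 = 5.3000 / 8.3 = 0.6386.
z_effort = (3.53 − 4.77) / 1.27 = -1.2400 / 1.27 = -0.9764.
z_P − z_E = 0.6386 − (-0.9764) = 1.6150.
E = 1.6150 / √2 = 1.6150 / 1.41421 = 1.1420 ≈ 1.14.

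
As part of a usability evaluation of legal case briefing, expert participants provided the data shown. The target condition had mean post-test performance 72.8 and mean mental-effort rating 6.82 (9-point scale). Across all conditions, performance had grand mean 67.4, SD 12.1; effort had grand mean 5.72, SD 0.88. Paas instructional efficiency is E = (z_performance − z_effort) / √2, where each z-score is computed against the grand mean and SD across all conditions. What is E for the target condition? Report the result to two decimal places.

-0.57

z_performance = (72.8 − 67.4) / 12.1 = 5.4000 / 12.1 = 0.4463.
z_effort = (6.82 − 5.72) / 0.88 = 1.1000 / 0.88 = 1.2500.
z_P − z_E = 0.4463 − 1.2500 = -0.8037.
E = -0.8037 / √2 = -0.8037 / 1.41421 = -0.5683 ≈ -0.57.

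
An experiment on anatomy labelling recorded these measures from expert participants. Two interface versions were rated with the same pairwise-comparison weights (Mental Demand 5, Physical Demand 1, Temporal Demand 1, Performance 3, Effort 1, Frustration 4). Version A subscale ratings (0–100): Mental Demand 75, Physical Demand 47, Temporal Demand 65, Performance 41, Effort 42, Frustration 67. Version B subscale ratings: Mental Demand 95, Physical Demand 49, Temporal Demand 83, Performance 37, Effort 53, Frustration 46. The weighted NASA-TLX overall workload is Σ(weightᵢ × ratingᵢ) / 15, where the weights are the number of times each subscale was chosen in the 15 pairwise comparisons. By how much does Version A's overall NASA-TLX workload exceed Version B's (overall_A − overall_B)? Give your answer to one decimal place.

-2.3

Version A weighted sum = 5·75 + 1·47 + 1·65 + 3·41 + 1·42 + 4·67 = 375 + 47 + 65 + 123 + 42 + 268 = 920; overall_A = 920/15 = 61.3333.
Version B weighted sum = 5·95 + 1·49 + 1·83 + 3·37 + 1·53 + 4·46 = 475 + 49 + 83 + 111 + 53 + 184 = 955; overall_B = 955/15 = 63.6667.
Difference = 61.3333 − 63.6667 = -2.3334 ≈ -2.3.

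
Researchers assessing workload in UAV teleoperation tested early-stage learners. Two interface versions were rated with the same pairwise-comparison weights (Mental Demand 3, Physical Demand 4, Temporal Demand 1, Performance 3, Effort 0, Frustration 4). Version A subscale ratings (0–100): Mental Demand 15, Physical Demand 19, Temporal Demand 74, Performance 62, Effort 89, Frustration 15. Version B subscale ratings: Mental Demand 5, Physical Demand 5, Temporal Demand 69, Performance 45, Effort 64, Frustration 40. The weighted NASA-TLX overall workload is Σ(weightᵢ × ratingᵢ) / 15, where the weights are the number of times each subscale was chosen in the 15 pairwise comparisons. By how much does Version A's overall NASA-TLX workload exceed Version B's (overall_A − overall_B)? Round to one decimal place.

2.8

Version A weighted sum = 3·15 + 4·19 + 1·74 + 3·62 + 0·89 + 4·15 = 45 + 76 + 74 + 186 + 0 + 60 = 441; overall_A = 441/15 = 29.4000.
Version B weighted sum = 3·5 + 4·5 + 1·69 + 3·45 + 0·64 + 4·40 = 15 + 20 + 69 + 135 + 0 + 160 = 399; overall_B = 399/15 = 26.6000.
Difference = 29.4000 − 26.6000 = 2.8000 ≈ 2.8.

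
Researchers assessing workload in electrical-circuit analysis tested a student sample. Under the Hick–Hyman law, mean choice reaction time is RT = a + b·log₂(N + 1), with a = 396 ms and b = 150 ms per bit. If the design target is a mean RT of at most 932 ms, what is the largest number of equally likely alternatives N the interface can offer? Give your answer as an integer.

10

Set 396 + 150·log₂(N + 1) ≤ 932.
log₂(N + 1) ≤ (932 − 396) / 150 = 3.5733.
N + 1 ≤ 2^3.5733 = 11.9034.
N ≤ 10.9034, so the largest integer N is 10.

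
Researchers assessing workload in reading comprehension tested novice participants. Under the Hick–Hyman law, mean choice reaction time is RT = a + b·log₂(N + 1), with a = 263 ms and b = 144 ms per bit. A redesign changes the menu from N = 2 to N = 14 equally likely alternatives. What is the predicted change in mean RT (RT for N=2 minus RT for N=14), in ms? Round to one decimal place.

-334.4

RT(2) = 263 + 144·log₂(3) = 263 + 144·1.5850 = 491.2400 ms.
RT(14) = 263 + 144·log₂(15) = 263 + 144·3.9069 = 825.5936 ms.
Difference = 491.2400 − 825.5936 = -334.3536 ≈ -334.4 ms.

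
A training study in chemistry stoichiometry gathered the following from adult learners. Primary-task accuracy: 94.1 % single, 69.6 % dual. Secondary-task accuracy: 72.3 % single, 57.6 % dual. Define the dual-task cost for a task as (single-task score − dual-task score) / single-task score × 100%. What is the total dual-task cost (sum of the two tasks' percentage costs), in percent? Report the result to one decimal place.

Primary cost = (94.1 − 69.6) / 94.1 × 100% = 26.0361%.
Secondary cost = (72.3 − 57.6) / 72.3 × 100% = 20.3320%.
Total = 26.0361% + 20.3320% = 46.3681% ≈ 46.4%.

46.4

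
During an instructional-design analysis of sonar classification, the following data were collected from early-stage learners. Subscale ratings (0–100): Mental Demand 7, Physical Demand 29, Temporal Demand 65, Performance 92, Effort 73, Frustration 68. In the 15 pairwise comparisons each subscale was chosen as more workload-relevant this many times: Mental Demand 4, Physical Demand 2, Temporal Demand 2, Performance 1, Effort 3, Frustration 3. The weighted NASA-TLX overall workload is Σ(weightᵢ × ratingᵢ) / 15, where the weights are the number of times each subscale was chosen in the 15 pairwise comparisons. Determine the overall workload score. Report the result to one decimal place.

48.7

The tallies are the weights (they sum to 15).
Weighted sum = 4·7 + 2·29 + 2·65 + 1·92 + 3·73 + 3·68
            = 28 + 58 + 130 + 92 + 219 + 204 = 731.
Overall workload = 731 / 15 = 48.7333 ≈ 48.7.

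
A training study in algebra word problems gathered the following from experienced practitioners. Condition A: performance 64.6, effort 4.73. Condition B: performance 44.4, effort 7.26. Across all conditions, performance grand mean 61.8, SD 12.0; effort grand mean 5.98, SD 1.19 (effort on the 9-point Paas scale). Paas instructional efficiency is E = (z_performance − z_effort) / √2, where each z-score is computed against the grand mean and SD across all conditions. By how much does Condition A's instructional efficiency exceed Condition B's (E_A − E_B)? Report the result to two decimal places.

2.69

Condition A: z_P = (64.6 − 61.8)/12.0 = 0.2333; z_E = (4.73 − 5.98)/1.19 = -1.0504; E_A = (0.2333 − (-1.0504))/√2 = 0.9077.
Condition B: z_P = (44.4 − 61.8)/12.0 = -1.4500; z_E = (7.26 − 5.98)/1.19 = 1.0756; E_B = (-1.4500 − 1.0756)/√2 = -1.7859.
E_A − E_B = 0.9077 − (-1.7859) = 2.6936 ≈ 2.69.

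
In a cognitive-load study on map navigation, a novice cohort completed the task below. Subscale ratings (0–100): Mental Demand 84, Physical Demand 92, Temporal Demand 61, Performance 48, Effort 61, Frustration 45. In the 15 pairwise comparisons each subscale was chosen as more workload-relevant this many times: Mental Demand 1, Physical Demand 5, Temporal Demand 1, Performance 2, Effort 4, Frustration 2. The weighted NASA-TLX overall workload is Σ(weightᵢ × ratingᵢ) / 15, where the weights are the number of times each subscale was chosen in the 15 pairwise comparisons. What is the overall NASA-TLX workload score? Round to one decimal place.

69.0

The tallies are the weights (they sum to 15).
Weighted sum = 1·84 + 5·92 + 1·61 + 2·48 + 4·61 + 2·45
            = 84 + 460 + 61 + 96 + 244 + 90 = 1035.
Overall workload = 1035 / 15 = 69.0000 ≈ 69.0.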